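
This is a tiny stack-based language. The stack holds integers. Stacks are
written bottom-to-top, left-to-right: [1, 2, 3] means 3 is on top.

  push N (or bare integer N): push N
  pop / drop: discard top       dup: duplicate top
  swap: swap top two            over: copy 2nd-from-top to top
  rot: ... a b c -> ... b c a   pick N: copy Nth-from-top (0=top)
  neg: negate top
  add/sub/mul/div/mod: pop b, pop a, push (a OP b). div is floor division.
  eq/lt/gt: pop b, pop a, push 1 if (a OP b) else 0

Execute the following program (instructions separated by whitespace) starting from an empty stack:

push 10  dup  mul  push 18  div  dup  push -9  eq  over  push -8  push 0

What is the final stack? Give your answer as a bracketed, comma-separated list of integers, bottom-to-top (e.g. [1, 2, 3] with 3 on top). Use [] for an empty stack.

After 'push 10': [10]
After 'dup': [10, 10]
After 'mul': [100]
After 'push 18': [100, 18]
After 'div': [5]
After 'dup': [5, 5]
After 'push -9': [5, 5, -9]
After 'eq': [5, 0]
After 'over': [5, 0, 5]
After 'push -8': [5, 0, 5, -8]
After 'push 0': [5, 0, 5, -8, 0]

Answer: [5, 0, 5, -8, 0]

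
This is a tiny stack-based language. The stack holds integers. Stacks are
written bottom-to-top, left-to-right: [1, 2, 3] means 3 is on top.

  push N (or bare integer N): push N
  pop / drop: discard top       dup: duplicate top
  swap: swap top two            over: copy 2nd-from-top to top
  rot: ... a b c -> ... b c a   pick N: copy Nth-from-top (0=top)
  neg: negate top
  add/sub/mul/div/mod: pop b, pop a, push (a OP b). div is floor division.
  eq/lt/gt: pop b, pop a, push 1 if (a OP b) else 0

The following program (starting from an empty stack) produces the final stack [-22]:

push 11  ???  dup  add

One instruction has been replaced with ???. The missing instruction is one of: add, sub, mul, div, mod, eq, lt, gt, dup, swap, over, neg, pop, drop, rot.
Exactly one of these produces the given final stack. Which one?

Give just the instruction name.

Stack before ???: [11]
Stack after ???:  [-11]
The instruction that transforms [11] -> [-11] is: neg

Answer: neg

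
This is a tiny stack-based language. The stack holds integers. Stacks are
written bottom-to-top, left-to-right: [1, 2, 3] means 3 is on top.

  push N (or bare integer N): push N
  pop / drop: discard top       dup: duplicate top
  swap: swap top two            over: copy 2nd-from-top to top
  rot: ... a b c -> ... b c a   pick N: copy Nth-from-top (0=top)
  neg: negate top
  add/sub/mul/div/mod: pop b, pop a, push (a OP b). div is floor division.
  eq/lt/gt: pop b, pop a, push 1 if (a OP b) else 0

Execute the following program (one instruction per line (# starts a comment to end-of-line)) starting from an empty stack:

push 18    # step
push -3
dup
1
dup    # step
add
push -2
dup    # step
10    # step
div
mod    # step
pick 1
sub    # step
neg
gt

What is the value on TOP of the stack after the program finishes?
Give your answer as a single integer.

Answer: 0

Derivation:
After 'push 18': [18]
After 'push -3': [18, -3]
After 'dup': [18, -3, -3]
After 'push 1': [18, -3, -3, 1]
After 'dup': [18, -3, -3, 1, 1]
After 'add': [18, -3, -3, 2]
After 'push -2': [18, -3, -3, 2, -2]
After 'dup': [18, -3, -3, 2, -2, -2]
After 'push 10': [18, -3, -3, 2, -2, -2, 10]
After 'div': [18, -3, -3, 2, -2, -1]
After 'mod': [18, -3, -3, 2, 0]
After 'pick 1': [18, -3, -3, 2, 0, 2]
After 'sub': [18, -3, -3, 2, -2]
After 'neg': [18, -3, -3, 2, 2]
After 'gt': [18, -3, -3, 0]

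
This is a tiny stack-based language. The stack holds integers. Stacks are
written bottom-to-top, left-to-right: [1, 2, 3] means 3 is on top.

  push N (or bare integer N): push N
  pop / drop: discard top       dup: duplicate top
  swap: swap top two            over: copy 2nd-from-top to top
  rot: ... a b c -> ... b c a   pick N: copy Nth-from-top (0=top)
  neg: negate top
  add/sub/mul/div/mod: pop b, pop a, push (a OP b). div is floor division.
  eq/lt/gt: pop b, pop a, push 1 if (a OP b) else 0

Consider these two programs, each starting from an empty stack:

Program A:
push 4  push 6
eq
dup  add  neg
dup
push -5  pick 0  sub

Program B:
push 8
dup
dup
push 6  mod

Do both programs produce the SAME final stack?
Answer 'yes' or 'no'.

Answer: no

Derivation:
Program A trace:
  After 'push 4': [4]
  After 'push 6': [4, 6]
  After 'eq': [0]
  After 'dup': [0, 0]
  After 'add': [0]
  After 'neg': [0]
  After 'dup': [0, 0]
  After 'push -5': [0, 0, -5]
  After 'pick 0': [0, 0, -5, -5]
  After 'sub': [0, 0, 0]
Program A final stack: [0, 0, 0]

Program B trace:
  After 'push 8': [8]
  After 'dup': [8, 8]
  After 'dup': [8, 8, 8]
  After 'push 6': [8, 8, 8, 6]
  After 'mod': [8, 8, 2]
Program B final stack: [8, 8, 2]
Same: no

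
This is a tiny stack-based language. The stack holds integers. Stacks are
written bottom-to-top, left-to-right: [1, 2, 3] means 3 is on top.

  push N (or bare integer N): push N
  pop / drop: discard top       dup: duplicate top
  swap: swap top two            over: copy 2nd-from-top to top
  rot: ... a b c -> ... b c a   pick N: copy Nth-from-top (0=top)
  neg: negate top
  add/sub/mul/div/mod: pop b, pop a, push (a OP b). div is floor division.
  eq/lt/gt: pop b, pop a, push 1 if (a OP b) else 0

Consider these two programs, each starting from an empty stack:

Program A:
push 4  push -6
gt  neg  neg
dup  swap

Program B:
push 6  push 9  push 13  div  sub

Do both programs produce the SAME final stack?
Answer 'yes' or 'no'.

Program A trace:
  After 'push 4': [4]
  After 'push -6': [4, -6]
  After 'gt': [1]
  After 'neg': [-1]
  After 'neg': [1]
  After 'dup': [1, 1]
  After 'swap': [1, 1]
Program A final stack: [1, 1]

Program B trace:
  After 'push 6': [6]
  After 'push 9': [6, 9]
  After 'push 13': [6, 9, 13]
  After 'div': [6, 0]
  After 'sub': [6]
Program B final stack: [6]
Same: no

Answer: no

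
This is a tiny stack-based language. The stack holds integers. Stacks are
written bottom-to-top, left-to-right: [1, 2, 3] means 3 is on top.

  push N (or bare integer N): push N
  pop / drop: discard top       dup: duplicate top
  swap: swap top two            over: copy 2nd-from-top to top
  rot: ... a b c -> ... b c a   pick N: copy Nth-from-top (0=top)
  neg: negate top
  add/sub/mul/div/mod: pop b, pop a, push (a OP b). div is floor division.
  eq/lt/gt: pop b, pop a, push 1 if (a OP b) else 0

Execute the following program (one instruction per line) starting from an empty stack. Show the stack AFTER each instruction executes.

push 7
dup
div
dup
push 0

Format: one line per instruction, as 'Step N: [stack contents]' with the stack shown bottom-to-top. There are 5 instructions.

Step 1: [7]
Step 2: [7, 7]
Step 3: [1]
Step 4: [1, 1]
Step 5: [1, 1, 0]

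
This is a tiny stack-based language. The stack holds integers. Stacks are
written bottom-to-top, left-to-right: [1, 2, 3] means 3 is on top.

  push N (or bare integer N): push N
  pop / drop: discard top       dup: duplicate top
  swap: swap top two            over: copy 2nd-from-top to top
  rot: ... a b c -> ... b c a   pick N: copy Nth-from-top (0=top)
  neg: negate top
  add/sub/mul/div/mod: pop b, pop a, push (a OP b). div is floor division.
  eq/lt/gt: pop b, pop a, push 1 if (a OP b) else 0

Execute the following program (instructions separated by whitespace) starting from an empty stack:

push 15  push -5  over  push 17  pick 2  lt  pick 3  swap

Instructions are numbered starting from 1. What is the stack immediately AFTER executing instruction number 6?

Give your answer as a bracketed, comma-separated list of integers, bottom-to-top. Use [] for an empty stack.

Step 1 ('push 15'): [15]
Step 2 ('push -5'): [15, -5]
Step 3 ('over'): [15, -5, 15]
Step 4 ('push 17'): [15, -5, 15, 17]
Step 5 ('pick 2'): [15, -5, 15, 17, -5]
Step 6 ('lt'): [15, -5, 15, 0]

Answer: [15, -5, 15, 0]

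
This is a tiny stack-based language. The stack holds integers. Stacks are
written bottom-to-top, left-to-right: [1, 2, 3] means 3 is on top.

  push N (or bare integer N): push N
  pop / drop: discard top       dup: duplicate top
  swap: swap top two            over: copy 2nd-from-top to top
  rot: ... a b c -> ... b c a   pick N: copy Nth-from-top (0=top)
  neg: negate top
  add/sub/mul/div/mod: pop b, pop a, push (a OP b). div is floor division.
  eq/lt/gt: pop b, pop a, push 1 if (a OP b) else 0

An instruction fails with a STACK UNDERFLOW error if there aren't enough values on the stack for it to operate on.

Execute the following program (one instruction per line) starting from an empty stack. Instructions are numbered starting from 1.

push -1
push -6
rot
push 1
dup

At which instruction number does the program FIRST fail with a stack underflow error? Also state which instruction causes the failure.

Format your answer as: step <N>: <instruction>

Step 1 ('push -1'): stack = [-1], depth = 1
Step 2 ('push -6'): stack = [-1, -6], depth = 2
Step 3 ('rot'): needs 3 value(s) but depth is 2 — STACK UNDERFLOW

Answer: step 3: rot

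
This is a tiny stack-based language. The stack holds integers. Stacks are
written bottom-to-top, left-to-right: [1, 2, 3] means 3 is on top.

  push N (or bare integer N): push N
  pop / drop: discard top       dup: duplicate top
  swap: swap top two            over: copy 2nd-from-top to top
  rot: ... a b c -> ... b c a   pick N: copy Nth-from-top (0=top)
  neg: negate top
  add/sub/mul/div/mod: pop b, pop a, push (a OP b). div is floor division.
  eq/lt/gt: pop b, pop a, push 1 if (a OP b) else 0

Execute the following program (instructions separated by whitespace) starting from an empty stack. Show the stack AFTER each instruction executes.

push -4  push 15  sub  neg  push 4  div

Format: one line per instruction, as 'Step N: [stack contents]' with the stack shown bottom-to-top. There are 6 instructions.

Step 1: [-4]
Step 2: [-4, 15]
Step 3: [-19]
Step 4: [19]
Step 5: [19, 4]
Step 6: [4]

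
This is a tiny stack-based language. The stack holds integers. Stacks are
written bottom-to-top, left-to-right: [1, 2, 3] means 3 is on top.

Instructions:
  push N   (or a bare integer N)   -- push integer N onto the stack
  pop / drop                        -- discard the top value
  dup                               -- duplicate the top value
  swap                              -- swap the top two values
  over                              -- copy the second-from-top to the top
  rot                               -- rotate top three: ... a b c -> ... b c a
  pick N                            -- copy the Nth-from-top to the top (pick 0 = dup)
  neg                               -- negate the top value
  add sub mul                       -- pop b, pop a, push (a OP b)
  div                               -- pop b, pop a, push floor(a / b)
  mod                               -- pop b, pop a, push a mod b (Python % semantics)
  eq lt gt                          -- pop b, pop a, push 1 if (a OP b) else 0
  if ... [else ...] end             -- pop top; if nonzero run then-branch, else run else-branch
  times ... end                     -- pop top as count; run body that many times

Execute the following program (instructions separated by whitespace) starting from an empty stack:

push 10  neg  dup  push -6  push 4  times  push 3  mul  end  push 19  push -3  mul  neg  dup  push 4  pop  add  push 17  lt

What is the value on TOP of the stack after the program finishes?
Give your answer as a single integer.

Answer: 0

Derivation:
After 'push 10': [10]
After 'neg': [-10]
After 'dup': [-10, -10]
After 'push -6': [-10, -10, -6]
After 'push 4': [-10, -10, -6, 4]
After 'times': [-10, -10, -6]
After 'push 3': [-10, -10, -6, 3]
After 'mul': [-10, -10, -18]
After 'push 3': [-10, -10, -18, 3]
After 'mul': [-10, -10, -54]
  ...
After 'push 19': [-10, -10, -486, 19]
After 'push -3': [-10, -10, -486, 19, -3]
After 'mul': [-10, -10, -486, -57]
After 'neg': [-10, -10, -486, 57]
After 'dup': [-10, -10, -486, 57, 57]
After 'push 4': [-10, -10, -486, 57, 57, 4]
After 'pop': [-10, -10, -486, 57, 57]
After 'add': [-10, -10, -486, 114]
After 'push 17': [-10, -10, -486, 114, 17]
After 'lt': [-10, -10, -486, 0]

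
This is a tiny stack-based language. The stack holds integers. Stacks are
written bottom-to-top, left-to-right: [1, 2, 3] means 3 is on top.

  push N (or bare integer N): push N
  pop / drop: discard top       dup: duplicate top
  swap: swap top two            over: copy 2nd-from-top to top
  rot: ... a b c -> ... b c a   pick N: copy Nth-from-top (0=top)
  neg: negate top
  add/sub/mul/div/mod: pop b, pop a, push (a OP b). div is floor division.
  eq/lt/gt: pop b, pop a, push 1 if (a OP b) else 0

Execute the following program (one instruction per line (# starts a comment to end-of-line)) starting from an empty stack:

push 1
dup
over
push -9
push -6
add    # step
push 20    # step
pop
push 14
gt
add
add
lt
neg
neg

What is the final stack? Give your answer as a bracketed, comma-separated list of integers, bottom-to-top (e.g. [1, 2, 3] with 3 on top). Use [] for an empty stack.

Answer: [1]

Derivation:
After 'push 1': [1]
After 'dup': [1, 1]
After 'over': [1, 1, 1]
After 'push -9': [1, 1, 1, -9]
After 'push -6': [1, 1, 1, -9, -6]
After 'add': [1, 1, 1, -15]
After 'push 20': [1, 1, 1, -15, 20]
After 'pop': [1, 1, 1, -15]
After 'push 14': [1, 1, 1, -15, 14]
After 'gt': [1, 1, 1, 0]
After 'add': [1, 1, 1]
After 'add': [1, 2]
After 'lt': [1]
After 'neg': [-1]
After 'neg': [1]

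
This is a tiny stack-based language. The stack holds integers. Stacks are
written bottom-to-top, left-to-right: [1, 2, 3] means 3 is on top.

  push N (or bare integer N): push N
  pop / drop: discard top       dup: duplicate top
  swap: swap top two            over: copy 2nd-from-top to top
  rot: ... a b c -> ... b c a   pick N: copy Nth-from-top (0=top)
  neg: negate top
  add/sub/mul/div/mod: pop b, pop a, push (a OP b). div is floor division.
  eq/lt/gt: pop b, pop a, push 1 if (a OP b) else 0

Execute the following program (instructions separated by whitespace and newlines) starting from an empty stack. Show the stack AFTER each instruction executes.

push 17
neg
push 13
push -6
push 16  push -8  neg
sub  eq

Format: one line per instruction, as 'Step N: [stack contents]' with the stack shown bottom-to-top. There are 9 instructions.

Step 1: [17]
Step 2: [-17]
Step 3: [-17, 13]
Step 4: [-17, 13, -6]
Step 5: [-17, 13, -6, 16]
Step 6: [-17, 13, -6, 16, -8]
Step 7: [-17, 13, -6, 16, 8]
Step 8: [-17, 13, -6, 8]
Step 9: [-17, 13, 0]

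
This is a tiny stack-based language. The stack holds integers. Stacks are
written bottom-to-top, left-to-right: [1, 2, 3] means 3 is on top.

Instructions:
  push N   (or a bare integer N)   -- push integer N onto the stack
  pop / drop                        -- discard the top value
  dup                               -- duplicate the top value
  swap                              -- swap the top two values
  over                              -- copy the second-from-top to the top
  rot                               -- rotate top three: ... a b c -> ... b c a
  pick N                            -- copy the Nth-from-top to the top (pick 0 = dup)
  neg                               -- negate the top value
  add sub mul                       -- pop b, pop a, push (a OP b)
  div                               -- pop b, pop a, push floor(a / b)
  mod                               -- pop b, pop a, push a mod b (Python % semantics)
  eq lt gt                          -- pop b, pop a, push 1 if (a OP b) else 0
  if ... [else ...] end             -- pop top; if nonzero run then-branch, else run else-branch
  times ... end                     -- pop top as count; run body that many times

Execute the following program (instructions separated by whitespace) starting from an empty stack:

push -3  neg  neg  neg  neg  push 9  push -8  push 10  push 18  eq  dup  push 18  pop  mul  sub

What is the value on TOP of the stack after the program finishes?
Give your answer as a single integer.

Answer: -8

Derivation:
After 'push -3': [-3]
After 'neg': [3]
After 'neg': [-3]
After 'neg': [3]
After 'neg': [-3]
After 'push 9': [-3, 9]
After 'push -8': [-3, 9, -8]
After 'push 10': [-3, 9, -8, 10]
After 'push 18': [-3, 9, -8, 10, 18]
After 'eq': [-3, 9, -8, 0]
After 'dup': [-3, 9, -8, 0, 0]
After 'push 18': [-3, 9, -8, 0, 0, 18]
After 'pop': [-3, 9, -8, 0, 0]
After 'mul': [-3, 9, -8, 0]
After 'sub': [-3, 9, -8]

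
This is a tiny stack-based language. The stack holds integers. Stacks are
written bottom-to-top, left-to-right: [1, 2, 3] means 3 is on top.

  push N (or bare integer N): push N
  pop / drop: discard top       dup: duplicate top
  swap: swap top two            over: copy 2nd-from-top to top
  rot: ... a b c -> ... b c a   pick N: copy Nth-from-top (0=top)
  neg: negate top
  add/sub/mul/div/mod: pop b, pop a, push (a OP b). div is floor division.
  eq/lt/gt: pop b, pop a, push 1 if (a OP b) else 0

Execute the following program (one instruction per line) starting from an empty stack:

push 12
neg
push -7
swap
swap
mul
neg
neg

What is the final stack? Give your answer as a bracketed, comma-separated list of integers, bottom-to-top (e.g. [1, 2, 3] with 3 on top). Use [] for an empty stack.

After 'push 12': [12]
After 'neg': [-12]
After 'push -7': [-12, -7]
After 'swap': [-7, -12]
After 'swap': [-12, -7]
After 'mul': [84]
After 'neg': [-84]
After 'neg': [84]

Answer: [84]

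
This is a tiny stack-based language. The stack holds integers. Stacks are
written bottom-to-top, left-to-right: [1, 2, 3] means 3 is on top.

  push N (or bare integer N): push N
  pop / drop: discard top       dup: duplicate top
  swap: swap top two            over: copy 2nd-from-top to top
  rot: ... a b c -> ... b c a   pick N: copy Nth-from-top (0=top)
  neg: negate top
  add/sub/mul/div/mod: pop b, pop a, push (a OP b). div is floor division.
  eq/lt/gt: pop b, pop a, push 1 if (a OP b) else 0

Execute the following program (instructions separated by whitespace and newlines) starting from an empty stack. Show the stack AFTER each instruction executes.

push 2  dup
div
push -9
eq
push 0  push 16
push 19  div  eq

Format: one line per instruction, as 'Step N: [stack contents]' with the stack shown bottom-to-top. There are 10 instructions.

Step 1: [2]
Step 2: [2, 2]
Step 3: [1]
Step 4: [1, -9]
Step 5: [0]
Step 6: [0, 0]
Step 7: [0, 0, 16]
Step 8: [0, 0, 16, 19]
Step 9: [0, 0, 0]
Step 10: [0, 1]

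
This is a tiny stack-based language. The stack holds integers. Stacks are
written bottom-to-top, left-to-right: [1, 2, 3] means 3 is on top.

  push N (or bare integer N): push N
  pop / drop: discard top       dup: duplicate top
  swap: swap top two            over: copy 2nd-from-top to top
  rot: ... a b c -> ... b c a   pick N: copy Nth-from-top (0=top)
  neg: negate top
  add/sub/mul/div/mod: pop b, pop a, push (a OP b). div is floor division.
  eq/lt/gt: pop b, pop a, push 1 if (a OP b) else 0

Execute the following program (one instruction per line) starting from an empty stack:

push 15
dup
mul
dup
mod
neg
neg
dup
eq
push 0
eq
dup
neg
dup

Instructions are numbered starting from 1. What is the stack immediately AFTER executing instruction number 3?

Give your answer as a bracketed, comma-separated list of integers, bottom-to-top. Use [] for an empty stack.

Answer: [225]

Derivation:
Step 1 ('push 15'): [15]
Step 2 ('dup'): [15, 15]
Step 3 ('mul'): [225]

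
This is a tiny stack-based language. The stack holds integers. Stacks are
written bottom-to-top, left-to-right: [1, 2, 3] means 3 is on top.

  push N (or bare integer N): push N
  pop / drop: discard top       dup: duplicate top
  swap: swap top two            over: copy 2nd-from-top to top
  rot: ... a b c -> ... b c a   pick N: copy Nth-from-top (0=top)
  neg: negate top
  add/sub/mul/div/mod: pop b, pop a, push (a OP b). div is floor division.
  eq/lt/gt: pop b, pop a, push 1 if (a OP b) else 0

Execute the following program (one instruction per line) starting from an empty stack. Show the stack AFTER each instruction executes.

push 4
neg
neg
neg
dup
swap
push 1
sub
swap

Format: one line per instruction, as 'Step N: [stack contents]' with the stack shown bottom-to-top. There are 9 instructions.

Step 1: [4]
Step 2: [-4]
Step 3: [4]
Step 4: [-4]
Step 5: [-4, -4]
Step 6: [-4, -4]
Step 7: [-4, -4, 1]
Step 8: [-4, -5]
Step 9: [-5, -4]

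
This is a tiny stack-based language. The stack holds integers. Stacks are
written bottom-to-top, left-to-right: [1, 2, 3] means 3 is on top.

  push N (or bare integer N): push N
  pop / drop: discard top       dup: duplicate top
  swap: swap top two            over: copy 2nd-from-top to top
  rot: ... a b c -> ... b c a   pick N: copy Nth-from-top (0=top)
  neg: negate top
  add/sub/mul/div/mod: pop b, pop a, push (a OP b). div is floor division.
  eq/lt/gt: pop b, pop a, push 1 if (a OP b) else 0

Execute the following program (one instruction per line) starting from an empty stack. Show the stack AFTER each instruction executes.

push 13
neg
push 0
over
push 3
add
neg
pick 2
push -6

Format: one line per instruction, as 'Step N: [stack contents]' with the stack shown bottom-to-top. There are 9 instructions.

Step 1: [13]
Step 2: [-13]
Step 3: [-13, 0]
Step 4: [-13, 0, -13]
Step 5: [-13, 0, -13, 3]
Step 6: [-13, 0, -10]
Step 7: [-13, 0, 10]
Step 8: [-13, 0, 10, -13]
Step 9: [-13, 0, 10, -13, -6]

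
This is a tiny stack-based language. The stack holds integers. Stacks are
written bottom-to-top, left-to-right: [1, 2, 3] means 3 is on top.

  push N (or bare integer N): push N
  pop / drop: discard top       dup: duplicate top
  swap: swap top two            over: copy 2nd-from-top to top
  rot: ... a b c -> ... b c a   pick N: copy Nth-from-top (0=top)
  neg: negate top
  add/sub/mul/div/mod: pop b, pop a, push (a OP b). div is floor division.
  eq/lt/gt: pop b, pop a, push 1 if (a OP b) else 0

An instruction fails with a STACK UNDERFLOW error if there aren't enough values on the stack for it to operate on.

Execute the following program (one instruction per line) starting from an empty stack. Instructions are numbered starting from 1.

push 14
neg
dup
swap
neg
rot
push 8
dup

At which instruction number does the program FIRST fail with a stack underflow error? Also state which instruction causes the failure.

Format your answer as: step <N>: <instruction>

Answer: step 6: rot

Derivation:
Step 1 ('push 14'): stack = [14], depth = 1
Step 2 ('neg'): stack = [-14], depth = 1
Step 3 ('dup'): stack = [-14, -14], depth = 2
Step 4 ('swap'): stack = [-14, -14], depth = 2
Step 5 ('neg'): stack = [-14, 14], depth = 2
Step 6 ('rot'): needs 3 value(s) but depth is 2 — STACK UNDERFLOW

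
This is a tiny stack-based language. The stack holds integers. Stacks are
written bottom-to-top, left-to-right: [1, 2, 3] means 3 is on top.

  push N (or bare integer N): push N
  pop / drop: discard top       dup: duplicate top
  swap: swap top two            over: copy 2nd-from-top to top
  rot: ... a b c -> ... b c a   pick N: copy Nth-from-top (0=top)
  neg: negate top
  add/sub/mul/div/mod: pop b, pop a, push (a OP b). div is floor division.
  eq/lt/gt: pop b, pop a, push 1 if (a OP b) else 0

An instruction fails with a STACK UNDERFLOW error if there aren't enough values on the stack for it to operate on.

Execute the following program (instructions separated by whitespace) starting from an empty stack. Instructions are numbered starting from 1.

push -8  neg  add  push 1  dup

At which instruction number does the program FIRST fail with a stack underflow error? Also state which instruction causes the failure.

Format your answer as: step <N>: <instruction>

Answer: step 3: add

Derivation:
Step 1 ('push -8'): stack = [-8], depth = 1
Step 2 ('neg'): stack = [8], depth = 1
Step 3 ('add'): needs 2 value(s) but depth is 1 — STACK UNDERFLOW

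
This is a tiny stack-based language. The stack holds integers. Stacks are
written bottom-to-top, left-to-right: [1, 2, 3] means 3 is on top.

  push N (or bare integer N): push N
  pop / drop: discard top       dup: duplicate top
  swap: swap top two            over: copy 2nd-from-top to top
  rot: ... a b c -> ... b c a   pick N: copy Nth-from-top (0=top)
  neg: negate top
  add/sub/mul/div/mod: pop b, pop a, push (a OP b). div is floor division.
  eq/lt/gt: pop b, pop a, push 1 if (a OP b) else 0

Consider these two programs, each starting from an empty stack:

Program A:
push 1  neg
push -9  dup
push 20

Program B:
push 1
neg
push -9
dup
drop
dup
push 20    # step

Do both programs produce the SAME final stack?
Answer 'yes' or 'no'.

Program A trace:
  After 'push 1': [1]
  After 'neg': [-1]
  After 'push -9': [-1, -9]
  After 'dup': [-1, -9, -9]
  After 'push 20': [-1, -9, -9, 20]
Program A final stack: [-1, -9, -9, 20]

Program B trace:
  After 'push 1': [1]
  After 'neg': [-1]
  After 'push -9': [-1, -9]
  After 'dup': [-1, -9, -9]
  After 'drop': [-1, -9]
  After 'dup': [-1, -9, -9]
  After 'push 20': [-1, -9, -9, 20]
Program B final stack: [-1, -9, -9, 20]
Same: yes

Answer: yes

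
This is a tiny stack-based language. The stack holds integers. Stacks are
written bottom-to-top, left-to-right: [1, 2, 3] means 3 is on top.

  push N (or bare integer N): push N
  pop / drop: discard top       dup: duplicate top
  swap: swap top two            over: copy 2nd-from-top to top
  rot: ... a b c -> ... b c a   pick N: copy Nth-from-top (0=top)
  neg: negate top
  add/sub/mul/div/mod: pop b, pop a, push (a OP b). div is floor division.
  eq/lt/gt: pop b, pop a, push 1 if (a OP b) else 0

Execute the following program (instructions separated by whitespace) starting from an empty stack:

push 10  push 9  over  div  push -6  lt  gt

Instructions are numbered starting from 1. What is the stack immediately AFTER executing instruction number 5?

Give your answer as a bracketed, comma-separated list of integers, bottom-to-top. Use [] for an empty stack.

Answer: [10, 0, -6]

Derivation:
Step 1 ('push 10'): [10]
Step 2 ('push 9'): [10, 9]
Step 3 ('over'): [10, 9, 10]
Step 4 ('div'): [10, 0]
Step 5 ('push -6'): [10, 0, -6]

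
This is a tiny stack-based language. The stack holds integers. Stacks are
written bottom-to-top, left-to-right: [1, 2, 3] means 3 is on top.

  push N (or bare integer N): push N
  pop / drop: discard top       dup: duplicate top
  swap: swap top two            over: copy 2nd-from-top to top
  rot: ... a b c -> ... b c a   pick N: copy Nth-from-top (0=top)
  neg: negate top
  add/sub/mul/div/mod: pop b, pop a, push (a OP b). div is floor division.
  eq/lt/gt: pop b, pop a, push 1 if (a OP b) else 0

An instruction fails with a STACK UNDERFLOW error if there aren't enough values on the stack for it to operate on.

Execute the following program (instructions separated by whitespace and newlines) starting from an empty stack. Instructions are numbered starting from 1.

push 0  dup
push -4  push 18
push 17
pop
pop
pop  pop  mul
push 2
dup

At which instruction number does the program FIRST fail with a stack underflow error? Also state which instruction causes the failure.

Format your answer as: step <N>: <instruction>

Answer: step 10: mul

Derivation:
Step 1 ('push 0'): stack = [0], depth = 1
Step 2 ('dup'): stack = [0, 0], depth = 2
Step 3 ('push -4'): stack = [0, 0, -4], depth = 3
Step 4 ('push 18'): stack = [0, 0, -4, 18], depth = 4
Step 5 ('push 17'): stack = [0, 0, -4, 18, 17], depth = 5
Step 6 ('pop'): stack = [0, 0, -4, 18], depth = 4
Step 7 ('pop'): stack = [0, 0, -4], depth = 3
Step 8 ('pop'): stack = [0, 0], depth = 2
Step 9 ('pop'): stack = [0], depth = 1
Step 10 ('mul'): needs 2 value(s) but depth is 1 — STACK UNDERFLOW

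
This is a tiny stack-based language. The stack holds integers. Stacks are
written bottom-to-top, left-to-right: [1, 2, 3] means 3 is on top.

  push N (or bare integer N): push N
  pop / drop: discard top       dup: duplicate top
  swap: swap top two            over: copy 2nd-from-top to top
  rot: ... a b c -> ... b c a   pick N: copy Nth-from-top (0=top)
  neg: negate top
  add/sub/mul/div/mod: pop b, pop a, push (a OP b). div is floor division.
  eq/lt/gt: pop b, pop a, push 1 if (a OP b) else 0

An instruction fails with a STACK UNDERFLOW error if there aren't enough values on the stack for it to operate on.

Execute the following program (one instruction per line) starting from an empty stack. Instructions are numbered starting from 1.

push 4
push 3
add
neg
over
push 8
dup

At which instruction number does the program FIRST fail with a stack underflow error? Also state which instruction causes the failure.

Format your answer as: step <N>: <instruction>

Step 1 ('push 4'): stack = [4], depth = 1
Step 2 ('push 3'): stack = [4, 3], depth = 2
Step 3 ('add'): stack = [7], depth = 1
Step 4 ('neg'): stack = [-7], depth = 1
Step 5 ('over'): needs 2 value(s) but depth is 1 — STACK UNDERFLOW

Answer: step 5: over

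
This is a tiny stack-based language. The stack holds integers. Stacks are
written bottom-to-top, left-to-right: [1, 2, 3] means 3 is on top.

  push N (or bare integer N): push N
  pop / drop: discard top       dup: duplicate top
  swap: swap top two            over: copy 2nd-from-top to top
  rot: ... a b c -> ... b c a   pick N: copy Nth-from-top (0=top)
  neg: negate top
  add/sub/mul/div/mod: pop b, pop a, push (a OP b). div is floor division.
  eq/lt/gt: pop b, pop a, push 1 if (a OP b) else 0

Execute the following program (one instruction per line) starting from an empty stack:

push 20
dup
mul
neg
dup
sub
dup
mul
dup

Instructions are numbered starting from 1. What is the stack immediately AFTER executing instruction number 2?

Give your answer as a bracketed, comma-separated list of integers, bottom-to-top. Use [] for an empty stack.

Answer: [20, 20]

Derivation:
Step 1 ('push 20'): [20]
Step 2 ('dup'): [20, 20]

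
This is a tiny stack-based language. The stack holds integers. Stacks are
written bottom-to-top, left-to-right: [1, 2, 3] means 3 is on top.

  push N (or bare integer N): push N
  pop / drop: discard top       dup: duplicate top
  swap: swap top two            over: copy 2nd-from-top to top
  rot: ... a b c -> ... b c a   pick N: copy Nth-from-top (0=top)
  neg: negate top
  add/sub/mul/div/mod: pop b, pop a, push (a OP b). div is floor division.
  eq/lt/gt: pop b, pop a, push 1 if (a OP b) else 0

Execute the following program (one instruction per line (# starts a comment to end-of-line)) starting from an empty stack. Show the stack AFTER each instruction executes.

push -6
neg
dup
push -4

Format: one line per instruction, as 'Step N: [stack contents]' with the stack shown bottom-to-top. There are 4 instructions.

Step 1: [-6]
Step 2: [6]
Step 3: [6, 6]
Step 4: [6, 6, -4]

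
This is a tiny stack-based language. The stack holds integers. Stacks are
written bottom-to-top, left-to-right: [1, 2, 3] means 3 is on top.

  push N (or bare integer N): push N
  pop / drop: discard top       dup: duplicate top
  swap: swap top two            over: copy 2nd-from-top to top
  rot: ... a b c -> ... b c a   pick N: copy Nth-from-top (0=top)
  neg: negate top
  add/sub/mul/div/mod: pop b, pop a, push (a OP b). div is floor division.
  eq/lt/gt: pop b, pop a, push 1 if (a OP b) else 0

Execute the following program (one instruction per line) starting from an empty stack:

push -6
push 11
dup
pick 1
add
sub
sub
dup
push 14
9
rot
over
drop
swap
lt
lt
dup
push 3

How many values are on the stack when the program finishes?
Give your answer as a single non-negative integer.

After 'push -6': stack = [-6] (depth 1)
After 'push 11': stack = [-6, 11] (depth 2)
After 'dup': stack = [-6, 11, 11] (depth 3)
After 'pick 1': stack = [-6, 11, 11, 11] (depth 4)
After 'add': stack = [-6, 11, 22] (depth 3)
After 'sub': stack = [-6, -11] (depth 2)
After 'sub': stack = [5] (depth 1)
After 'dup': stack = [5, 5] (depth 2)
After 'push 14': stack = [5, 5, 14] (depth 3)
After 'push 9': stack = [5, 5, 14, 9] (depth 4)
After 'rot': stack = [5, 14, 9, 5] (depth 4)
After 'over': stack = [5, 14, 9, 5, 9] (depth 5)
After 'drop': stack = [5, 14, 9, 5] (depth 4)
After 'swap': stack = [5, 14, 5, 9] (depth 4)
After 'lt': stack = [5, 14, 1] (depth 3)
After 'lt': stack = [5, 0] (depth 2)
After 'dup': stack = [5, 0, 0] (depth 3)
After 'push 3': stack = [5, 0, 0, 3] (depth 4)

Answer: 4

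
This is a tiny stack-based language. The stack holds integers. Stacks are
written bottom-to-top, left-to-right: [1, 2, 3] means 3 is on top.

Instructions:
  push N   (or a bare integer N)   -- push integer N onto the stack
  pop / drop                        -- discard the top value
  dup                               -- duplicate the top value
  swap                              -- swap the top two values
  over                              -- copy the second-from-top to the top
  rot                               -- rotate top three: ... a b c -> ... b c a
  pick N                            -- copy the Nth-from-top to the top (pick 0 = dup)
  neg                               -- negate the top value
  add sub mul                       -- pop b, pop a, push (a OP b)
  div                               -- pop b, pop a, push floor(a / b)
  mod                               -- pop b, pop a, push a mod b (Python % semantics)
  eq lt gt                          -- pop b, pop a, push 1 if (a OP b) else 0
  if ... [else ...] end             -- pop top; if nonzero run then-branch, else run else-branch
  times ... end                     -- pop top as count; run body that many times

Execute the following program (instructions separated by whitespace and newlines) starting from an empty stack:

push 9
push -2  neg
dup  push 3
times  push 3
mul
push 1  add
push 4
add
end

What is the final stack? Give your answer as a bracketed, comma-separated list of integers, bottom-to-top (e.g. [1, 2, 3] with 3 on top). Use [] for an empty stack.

Answer: [9, 2, 119]

Derivation:
After 'push 9': [9]
After 'push -2': [9, -2]
After 'neg': [9, 2]
After 'dup': [9, 2, 2]
After 'push 3': [9, 2, 2, 3]
After 'times': [9, 2, 2]
After 'push 3': [9, 2, 2, 3]
After 'mul': [9, 2, 6]
After 'push 1': [9, 2, 6, 1]
After 'add': [9, 2, 7]
After 'push 4': [9, 2, 7, 4]
After 'add': [9, 2, 11]
After 'push 3': [9, 2, 11, 3]
After 'mul': [9, 2, 33]
After 'push 1': [9, 2, 33, 1]
After 'add': [9, 2, 34]
After 'push 4': [9, 2, 34, 4]
After 'add': [9, 2, 38]
After 'push 3': [9, 2, 38, 3]
After 'mul': [9, 2, 114]
After 'push 1': [9, 2, 114, 1]
After 'add': [9, 2, 115]
After 'push 4': [9, 2, 115, 4]
After 'add': [9, 2, 119]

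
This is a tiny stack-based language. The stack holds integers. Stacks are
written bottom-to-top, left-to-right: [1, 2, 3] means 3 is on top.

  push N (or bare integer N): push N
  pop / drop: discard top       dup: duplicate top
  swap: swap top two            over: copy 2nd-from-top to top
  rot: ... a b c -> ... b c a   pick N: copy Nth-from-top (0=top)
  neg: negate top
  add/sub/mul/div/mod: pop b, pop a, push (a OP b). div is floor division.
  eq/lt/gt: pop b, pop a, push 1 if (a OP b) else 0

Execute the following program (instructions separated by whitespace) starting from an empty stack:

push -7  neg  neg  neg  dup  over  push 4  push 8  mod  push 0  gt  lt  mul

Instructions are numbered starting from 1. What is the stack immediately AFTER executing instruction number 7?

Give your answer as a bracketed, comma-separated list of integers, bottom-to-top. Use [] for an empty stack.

Step 1 ('push -7'): [-7]
Step 2 ('neg'): [7]
Step 3 ('neg'): [-7]
Step 4 ('neg'): [7]
Step 5 ('dup'): [7, 7]
Step 6 ('over'): [7, 7, 7]
Step 7 ('push 4'): [7, 7, 7, 4]

Answer: [7, 7, 7, 4]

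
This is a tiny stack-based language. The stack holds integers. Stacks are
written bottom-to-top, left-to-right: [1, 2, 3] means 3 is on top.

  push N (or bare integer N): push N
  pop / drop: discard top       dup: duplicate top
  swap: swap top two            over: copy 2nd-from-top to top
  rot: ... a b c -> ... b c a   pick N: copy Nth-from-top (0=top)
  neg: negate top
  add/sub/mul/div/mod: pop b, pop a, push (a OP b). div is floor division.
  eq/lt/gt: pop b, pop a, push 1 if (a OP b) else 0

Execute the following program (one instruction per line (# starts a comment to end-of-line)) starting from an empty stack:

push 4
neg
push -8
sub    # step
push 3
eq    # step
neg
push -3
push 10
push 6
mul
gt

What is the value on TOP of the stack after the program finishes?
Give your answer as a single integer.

After 'push 4': [4]
After 'neg': [-4]
After 'push -8': [-4, -8]
After 'sub': [4]
After 'push 3': [4, 3]
After 'eq': [0]
After 'neg': [0]
After 'push -3': [0, -3]
After 'push 10': [0, -3, 10]
After 'push 6': [0, -3, 10, 6]
After 'mul': [0, -3, 60]
After 'gt': [0, 0]

Answer: 0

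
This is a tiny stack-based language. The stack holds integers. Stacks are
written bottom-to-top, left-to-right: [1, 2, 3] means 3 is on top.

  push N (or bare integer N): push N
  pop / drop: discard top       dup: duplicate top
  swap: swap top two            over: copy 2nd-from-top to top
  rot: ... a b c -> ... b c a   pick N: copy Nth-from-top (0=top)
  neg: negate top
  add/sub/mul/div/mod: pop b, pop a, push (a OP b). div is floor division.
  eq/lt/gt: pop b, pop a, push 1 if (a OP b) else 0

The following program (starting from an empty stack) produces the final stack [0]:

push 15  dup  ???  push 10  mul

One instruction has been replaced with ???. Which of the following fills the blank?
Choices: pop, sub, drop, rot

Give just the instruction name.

Stack before ???: [15, 15]
Stack after ???:  [0]
Checking each choice:
  pop: produces [150]
  sub: MATCH
  drop: produces [150]
  rot: stack underflow (need 3, have 2)


Answer: sub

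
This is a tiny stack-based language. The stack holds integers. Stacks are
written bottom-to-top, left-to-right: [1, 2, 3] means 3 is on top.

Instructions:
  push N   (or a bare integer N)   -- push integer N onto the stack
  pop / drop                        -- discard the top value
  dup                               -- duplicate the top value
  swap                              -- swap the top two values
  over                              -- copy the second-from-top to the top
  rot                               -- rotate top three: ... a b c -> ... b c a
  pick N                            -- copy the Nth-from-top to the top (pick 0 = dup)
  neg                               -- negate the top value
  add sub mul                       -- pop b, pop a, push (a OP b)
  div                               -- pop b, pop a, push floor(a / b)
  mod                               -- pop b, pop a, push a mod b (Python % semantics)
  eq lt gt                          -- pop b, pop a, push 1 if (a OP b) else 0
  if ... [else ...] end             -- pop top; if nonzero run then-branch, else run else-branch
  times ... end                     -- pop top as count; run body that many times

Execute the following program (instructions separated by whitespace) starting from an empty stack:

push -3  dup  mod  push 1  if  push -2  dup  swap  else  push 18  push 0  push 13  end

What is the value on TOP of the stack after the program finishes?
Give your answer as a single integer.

Answer: -2

Derivation:
After 'push -3': [-3]
After 'dup': [-3, -3]
After 'mod': [0]
After 'push 1': [0, 1]
After 'if': [0]
After 'push -2': [0, -2]
After 'dup': [0, -2, -2]
After 'swap': [0, -2, -2]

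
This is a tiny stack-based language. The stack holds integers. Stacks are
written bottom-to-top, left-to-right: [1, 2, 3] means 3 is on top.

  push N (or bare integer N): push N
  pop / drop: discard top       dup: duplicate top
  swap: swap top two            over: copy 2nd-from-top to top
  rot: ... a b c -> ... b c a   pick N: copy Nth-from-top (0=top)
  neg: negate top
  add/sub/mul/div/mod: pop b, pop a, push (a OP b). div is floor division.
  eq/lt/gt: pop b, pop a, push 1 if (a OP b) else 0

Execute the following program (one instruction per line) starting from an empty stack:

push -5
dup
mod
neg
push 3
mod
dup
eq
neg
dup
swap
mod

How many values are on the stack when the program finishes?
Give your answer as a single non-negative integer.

Answer: 1

Derivation:
After 'push -5': stack = [-5] (depth 1)
After 'dup': stack = [-5, -5] (depth 2)
After 'mod': stack = [0] (depth 1)
After 'neg': stack = [0] (depth 1)
After 'push 3': stack = [0, 3] (depth 2)
After 'mod': stack = [0] (depth 1)
After 'dup': stack = [0, 0] (depth 2)
After 'eq': stack = [1] (depth 1)
After 'neg': stack = [-1] (depth 1)
After 'dup': stack = [-1, -1] (depth 2)
After 'swap': stack = [-1, -1] (depth 2)
After 'mod': stack = [0] (depth 1)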